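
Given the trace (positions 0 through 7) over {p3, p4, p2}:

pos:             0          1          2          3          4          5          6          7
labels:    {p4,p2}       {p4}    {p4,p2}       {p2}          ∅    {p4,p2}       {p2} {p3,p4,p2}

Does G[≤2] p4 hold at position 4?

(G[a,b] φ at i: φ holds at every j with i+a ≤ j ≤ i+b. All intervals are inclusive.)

Does not hold

Check p4 at every j in [4,6]:
  j=4: false
  j=5: true
  j=6: false
Fails at j=4 → formula fails.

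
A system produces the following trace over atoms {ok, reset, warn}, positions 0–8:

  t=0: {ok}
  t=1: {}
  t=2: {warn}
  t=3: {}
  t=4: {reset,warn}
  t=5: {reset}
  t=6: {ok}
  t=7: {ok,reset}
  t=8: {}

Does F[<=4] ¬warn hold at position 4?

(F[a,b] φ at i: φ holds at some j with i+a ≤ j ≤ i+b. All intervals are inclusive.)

Check ¬warn at each j in [4,8]:
  j=4: false
  j=5: true
  j=6: true
  j=7: true
  j=8: true
Found at j=5 → formula holds.

True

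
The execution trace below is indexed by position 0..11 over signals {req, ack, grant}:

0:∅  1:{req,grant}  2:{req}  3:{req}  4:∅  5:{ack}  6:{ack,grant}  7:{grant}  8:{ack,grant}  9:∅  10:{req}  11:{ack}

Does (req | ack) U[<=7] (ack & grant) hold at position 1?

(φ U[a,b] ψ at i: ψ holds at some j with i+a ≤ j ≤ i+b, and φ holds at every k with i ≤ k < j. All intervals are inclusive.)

No

Need some j in [1,8] with (ack & grant), and (req | ack) at every k in [1,j-1].
  j=1: (ack & grant) false.
  j=2: (ack & grant) false.
  j=3: (ack & grant) false.
  j=4: (ack & grant) false.
  j=5: (ack & grant) false.
  j=6: (ack & grant) holds, but (req | ack) fails at k=4 → not this j.
  j=7: (ack & grant) false.
  j=8: (ack & grant) holds, but (req | ack) fails at k=4 → not this j.
No j in the window works → until fails.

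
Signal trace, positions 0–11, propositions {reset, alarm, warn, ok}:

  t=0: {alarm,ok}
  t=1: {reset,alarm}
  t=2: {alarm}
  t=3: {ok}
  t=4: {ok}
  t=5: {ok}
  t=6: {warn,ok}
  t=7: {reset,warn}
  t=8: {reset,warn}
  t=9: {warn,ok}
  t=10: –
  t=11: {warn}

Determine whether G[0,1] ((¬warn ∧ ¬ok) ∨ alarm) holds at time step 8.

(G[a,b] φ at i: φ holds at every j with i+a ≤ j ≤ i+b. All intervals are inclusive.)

False

Check ((¬warn ∧ ¬ok) ∨ alarm) at every j in [8,9]:
  j=8: false
  j=9: false
Fails at j=8 → formula fails.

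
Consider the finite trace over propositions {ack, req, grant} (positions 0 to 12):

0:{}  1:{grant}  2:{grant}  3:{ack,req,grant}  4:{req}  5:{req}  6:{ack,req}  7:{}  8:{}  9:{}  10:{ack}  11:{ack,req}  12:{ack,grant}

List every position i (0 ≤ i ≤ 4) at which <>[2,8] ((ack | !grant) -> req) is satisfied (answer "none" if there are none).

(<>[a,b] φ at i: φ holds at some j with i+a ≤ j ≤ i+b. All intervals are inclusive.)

0, 1, 2, 3, 4

Evaluate at each i in [0,4]:
  i=0: ✓ (witness j=2)
  i=1: ✓ (witness j=3)
  i=2: ✓ (witness j=4)
  i=3: ✓ (witness j=5)
  i=4: ✓ (witness j=6)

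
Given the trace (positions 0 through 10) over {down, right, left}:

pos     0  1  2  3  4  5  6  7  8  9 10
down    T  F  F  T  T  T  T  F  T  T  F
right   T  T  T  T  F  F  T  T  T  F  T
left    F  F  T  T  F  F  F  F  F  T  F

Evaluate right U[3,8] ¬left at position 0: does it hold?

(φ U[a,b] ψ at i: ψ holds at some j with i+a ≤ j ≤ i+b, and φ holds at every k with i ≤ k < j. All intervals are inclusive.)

Need some j in [3,8] with ¬left, and right at every k in [0,j-1].
  j=3: ¬left false.
  j=4: ¬left holds; right holds at every k in [0,3] → satisfied.

Holds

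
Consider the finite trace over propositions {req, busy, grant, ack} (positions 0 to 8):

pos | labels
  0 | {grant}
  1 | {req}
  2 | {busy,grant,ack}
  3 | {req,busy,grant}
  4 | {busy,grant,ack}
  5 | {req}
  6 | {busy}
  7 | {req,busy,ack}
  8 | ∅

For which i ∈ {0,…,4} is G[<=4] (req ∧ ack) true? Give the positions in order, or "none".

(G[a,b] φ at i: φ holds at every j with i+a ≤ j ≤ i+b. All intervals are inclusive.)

Evaluate at each i in [0,4]:
  i=0: ✗ (fails at j=0)
  i=1: ✗ (fails at j=1)
  i=2: ✗ (fails at j=2)
  i=3: ✗ (fails at j=3)
  i=4: ✗ (fails at j=4)

none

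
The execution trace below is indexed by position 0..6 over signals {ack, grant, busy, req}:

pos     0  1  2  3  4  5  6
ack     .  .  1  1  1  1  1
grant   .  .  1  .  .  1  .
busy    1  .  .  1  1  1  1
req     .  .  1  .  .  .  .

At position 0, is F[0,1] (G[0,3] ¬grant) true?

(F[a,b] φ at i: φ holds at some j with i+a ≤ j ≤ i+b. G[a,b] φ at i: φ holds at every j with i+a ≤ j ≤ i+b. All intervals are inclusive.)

No

Check G[0,3] ¬grant at each j in [0,1]:
  j=0: fails at 2
  j=1: fails at 2
No position in the window satisfies it → formula fails.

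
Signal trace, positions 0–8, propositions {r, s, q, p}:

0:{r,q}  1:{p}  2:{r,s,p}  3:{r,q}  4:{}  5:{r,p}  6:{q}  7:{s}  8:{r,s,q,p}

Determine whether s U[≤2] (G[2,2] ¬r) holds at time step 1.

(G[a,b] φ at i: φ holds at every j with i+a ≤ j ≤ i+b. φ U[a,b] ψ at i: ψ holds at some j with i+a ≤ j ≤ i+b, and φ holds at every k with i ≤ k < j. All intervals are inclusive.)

Need some j in [1,3] with G[2,2] ¬r, and s at every k in [1,j-1].
  j=1: G[2,2] ¬r — fails at 3.
  j=2: G[2,2] ¬r holds, but s fails at k=1 → not this j.
  j=3: G[2,2] ¬r — fails at 5.
No j in the window works → until fails.

Does not hold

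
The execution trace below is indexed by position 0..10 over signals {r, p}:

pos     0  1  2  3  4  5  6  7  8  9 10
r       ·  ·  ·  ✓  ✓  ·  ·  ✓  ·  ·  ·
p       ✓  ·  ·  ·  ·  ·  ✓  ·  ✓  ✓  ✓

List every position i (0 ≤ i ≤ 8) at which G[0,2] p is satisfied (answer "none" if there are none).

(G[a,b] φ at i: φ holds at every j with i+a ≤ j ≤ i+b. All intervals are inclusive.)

Evaluate at each i in [0,8]:
  i=0: ✗ (fails at j=1)
  i=1: ✗ (fails at j=1)
  i=2: ✗ (fails at j=2)
  i=3: ✗ (fails at j=3)
  i=4: ✗ (fails at j=4)
  i=5: ✗ (fails at j=5)
  i=6: ✗ (fails at j=7)
  i=7: ✗ (fails at j=7)
  i=8: ✓ (all of [8,10])

8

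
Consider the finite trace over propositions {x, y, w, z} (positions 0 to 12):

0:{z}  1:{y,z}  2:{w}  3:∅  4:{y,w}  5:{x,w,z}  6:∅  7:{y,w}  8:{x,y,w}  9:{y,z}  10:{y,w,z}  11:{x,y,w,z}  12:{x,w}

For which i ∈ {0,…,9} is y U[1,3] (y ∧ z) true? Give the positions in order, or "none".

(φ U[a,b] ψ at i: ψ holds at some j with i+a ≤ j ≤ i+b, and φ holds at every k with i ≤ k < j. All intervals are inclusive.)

Evaluate at each i in [0,9]:
  i=0: ✗ (lhs fails at k=0 before rhs at j=1)
  i=1: ✗ (no rhs in [2,4])
  i=2: ✗ (no rhs in [3,5])
  i=3: ✗ (no rhs in [4,6])
  i=4: ✗ (no rhs in [5,7])
  i=5: ✗ (no rhs in [6,8])
  i=6: ✗ (lhs fails at k=6 before rhs at j=9)
  i=7: ✓ (rhs at j=9; lhs holds on [7,8])
  i=8: ✓ (rhs at j=9; lhs holds on [8,8])
  i=9: ✓ (rhs at j=10; lhs holds on [9,9])

7, 8, 9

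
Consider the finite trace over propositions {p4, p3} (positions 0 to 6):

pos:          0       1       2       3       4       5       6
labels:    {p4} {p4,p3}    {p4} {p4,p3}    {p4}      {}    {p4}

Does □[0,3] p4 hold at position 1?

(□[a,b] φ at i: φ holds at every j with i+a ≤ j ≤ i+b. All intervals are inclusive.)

True

Check p4 at every j in [1,4]:
  j=1: true
  j=2: true
  j=3: true
  j=4: true
All positions satisfy it → formula holds.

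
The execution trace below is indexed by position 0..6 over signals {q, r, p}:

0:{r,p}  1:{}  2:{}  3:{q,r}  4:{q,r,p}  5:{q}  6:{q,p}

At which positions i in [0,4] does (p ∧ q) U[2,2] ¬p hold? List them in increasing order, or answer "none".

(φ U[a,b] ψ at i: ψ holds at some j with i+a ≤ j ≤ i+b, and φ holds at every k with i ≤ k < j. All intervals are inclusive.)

none

Evaluate at each i in [0,4]:
  i=0: ✗ (lhs fails at k=0 before rhs at j=2)
  i=1: ✗ (lhs fails at k=1 before rhs at j=3)
  i=2: ✗ (no rhs in [4,4])
  i=3: ✗ (lhs fails at k=3 before rhs at j=5)
  i=4: ✗ (no rhs in [6,6])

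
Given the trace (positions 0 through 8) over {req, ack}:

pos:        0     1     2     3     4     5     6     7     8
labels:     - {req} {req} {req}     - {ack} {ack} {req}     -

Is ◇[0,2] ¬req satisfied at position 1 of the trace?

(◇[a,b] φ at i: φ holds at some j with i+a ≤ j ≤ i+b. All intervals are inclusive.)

Check ¬req at each j in [1,3]:
  j=1: false
  j=2: false
  j=3: false
No position in the window satisfies it → formula fails.

False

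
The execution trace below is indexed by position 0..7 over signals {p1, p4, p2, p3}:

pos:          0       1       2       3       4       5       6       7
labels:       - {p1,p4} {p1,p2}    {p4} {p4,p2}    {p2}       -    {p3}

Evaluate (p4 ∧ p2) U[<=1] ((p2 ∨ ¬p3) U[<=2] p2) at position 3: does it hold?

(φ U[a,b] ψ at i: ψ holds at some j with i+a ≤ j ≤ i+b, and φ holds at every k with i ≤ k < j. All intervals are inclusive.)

Holds

Need some j in [3,4] with ((p2 ∨ ¬p3) U[<=2] p2), and (p4 ∧ p2) at every k in [3,j-1].
  j=3: ((p2 ∨ ¬p3) U[<=2] p2) holds; no prefix to check → satisfied.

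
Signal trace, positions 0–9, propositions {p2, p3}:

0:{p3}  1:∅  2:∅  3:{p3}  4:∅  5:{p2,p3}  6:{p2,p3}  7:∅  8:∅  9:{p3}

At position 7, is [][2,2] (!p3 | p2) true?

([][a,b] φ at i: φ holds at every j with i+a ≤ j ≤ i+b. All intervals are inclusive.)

False

Check (!p3 | p2) at every j in [9,9]:
  j=9: false
Fails at j=9 → formula fails.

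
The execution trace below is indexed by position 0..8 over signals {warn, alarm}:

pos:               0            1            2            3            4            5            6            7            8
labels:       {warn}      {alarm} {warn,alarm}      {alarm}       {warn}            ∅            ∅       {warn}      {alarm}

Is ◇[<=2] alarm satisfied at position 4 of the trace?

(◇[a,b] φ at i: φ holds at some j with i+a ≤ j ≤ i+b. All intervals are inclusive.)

Check alarm at each j in [4,6]:
  j=4: false
  j=5: false
  j=6: false
No position in the window satisfies it → formula fails.

Does not hold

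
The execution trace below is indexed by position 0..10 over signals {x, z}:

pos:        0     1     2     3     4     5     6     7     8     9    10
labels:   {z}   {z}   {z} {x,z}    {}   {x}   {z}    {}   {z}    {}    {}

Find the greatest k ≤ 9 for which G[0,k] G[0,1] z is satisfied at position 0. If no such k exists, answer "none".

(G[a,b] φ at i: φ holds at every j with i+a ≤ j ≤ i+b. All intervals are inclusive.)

G[0,1] z must hold from j=0 onward; find where it first fails.
  j=0: holds
  j=1: holds
  j=2: holds
  j=3: fails
Holds on [0,2], so largest k = 2.

2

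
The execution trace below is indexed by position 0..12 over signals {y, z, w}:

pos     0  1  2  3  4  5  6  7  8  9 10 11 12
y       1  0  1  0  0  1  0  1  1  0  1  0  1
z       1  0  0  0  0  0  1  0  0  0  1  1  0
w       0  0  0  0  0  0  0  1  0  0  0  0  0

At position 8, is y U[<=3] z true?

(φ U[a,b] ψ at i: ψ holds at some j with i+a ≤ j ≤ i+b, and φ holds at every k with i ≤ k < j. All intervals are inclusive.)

Need some j in [8,11] with z, and y at every k in [8,j-1].
  j=8: z false.
  j=9: z false.
  j=10: z holds, but y fails at k=9 → not this j.
  j=11: z holds, but y fails at k=9 → not this j.
No j in the window works → until fails.

False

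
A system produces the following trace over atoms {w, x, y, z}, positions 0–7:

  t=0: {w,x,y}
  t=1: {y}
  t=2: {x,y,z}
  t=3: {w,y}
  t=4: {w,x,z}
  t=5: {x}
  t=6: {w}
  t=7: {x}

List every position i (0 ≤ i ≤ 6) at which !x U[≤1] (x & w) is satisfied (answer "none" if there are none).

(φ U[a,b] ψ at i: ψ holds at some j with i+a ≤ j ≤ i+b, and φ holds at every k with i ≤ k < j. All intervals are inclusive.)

Evaluate at each i in [0,6]:
  i=0: ✓ (rhs at j=0)
  i=1: ✗ (no rhs in [1,2])
  i=2: ✗ (no rhs in [2,3])
  i=3: ✓ (rhs at j=4; lhs holds on [3,3])
  i=4: ✓ (rhs at j=4)
  i=5: ✗ (no rhs in [5,6])
  i=6: ✗ (no rhs in [6,7])

0, 3, 4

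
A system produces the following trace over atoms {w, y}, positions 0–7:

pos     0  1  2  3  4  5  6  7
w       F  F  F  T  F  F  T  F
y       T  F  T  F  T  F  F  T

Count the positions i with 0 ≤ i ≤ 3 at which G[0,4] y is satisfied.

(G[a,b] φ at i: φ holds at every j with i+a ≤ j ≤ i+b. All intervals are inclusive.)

0

Evaluate at each i in [0,3]:
  i=0: ✗ (fails at j=1)
  i=1: ✗ (fails at j=1)
  i=2: ✗ (fails at j=3)
  i=3: ✗ (fails at j=3)
Positions where it holds: {} → 0.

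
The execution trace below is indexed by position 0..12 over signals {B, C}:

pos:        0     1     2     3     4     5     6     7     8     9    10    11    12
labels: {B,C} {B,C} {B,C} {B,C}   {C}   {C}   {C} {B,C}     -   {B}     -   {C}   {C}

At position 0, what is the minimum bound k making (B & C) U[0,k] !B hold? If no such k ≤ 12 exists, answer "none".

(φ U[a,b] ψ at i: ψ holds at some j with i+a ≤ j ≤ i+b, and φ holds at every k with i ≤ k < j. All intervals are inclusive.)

4

Need earliest j ≥ 0 with !B, and (B & C) at every k in [0,j-1].
  j=0: rhs fails.
  j=1: rhs fails.
  j=2: rhs fails.
  j=3: rhs fails.
  j=4: rhs holds; lhs holds on [0,3]. k = 4.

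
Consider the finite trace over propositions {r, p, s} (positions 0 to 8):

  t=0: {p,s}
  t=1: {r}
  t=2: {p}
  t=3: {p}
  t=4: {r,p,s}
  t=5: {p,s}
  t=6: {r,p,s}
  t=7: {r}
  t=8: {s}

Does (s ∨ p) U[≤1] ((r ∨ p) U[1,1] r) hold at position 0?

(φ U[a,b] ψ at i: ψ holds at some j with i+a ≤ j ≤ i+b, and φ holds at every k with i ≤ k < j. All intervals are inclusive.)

Need some j in [0,1] with ((r ∨ p) U[1,1] r), and (s ∨ p) at every k in [0,j-1].
  j=0: ((r ∨ p) U[1,1] r) holds; no prefix to check → satisfied.

Holds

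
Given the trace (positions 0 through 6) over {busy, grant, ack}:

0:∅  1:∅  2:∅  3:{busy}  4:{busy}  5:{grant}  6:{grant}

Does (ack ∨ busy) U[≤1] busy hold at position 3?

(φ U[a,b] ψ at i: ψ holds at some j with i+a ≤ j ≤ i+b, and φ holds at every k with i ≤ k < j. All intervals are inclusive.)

Holds

Need some j in [3,4] with busy, and (ack ∨ busy) at every k in [3,j-1].
  j=3: busy holds; no prefix to check → satisfied.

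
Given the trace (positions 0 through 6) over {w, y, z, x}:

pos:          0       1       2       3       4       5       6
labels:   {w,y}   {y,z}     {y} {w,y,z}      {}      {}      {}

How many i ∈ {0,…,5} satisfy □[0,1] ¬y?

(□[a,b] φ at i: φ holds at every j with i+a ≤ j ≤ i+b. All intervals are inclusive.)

2

Evaluate at each i in [0,5]:
  i=0: ✗ (fails at j=0)
  i=1: ✗ (fails at j=1)
  i=2: ✗ (fails at j=2)
  i=3: ✗ (fails at j=3)
  i=4: ✓ (all of [4,5])
  i=5: ✓ (all of [5,6])
Positions where it holds: {4, 5} → 2.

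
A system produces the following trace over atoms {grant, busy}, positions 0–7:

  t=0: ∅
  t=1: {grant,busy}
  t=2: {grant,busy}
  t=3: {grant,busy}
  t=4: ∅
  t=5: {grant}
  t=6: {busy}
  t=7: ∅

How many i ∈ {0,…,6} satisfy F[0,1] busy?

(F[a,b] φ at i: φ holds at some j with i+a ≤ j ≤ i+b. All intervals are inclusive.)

Evaluate at each i in [0,6]:
  i=0: ✓ (witness j=1)
  i=1: ✓ (witness j=1)
  i=2: ✓ (witness j=2)
  i=3: ✓ (witness j=3)
  i=4: ✗ (none in [4,5])
  i=5: ✓ (witness j=6)
  i=6: ✓ (witness j=6)
Positions where it holds: {0, 1, 2, 3, 5, 6} → 6.

6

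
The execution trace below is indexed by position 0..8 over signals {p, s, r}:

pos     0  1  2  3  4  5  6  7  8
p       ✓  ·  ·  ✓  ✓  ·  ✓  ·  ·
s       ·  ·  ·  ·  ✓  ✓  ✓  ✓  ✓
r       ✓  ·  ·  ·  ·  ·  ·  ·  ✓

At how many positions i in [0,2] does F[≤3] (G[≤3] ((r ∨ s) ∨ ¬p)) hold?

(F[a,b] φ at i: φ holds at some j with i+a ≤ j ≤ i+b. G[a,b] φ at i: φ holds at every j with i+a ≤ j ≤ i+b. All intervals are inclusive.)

Evaluate at each i in [0,2]:
  i=0: ✗ (none in [0,3])
  i=1: ✓ (witness j=4)
  i=2: ✓ (witness j=4)
Positions where it holds: {1, 2} → 2.

2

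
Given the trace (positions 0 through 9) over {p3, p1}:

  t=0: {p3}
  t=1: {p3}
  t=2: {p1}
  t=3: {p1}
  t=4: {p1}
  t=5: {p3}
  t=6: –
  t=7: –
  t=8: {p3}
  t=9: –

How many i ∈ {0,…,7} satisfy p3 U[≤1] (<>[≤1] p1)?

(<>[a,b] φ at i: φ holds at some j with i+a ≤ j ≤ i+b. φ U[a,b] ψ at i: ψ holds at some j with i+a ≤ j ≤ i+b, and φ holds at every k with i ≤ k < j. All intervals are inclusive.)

Evaluate at each i in [0,7]:
  i=0: ✓ (rhs at j=1; lhs holds on [0,0])
  i=1: ✓ (rhs at j=1)
  i=2: ✓ (rhs at j=2)
  i=3: ✓ (rhs at j=3)
  i=4: ✓ (rhs at j=4)
  i=5: ✗ (no rhs in [5,6])
  i=6: ✗ (no rhs in [6,7])
  i=7: ✗ (no rhs in [7,8])
Positions where it holds: {0, 1, 2, 3, 4} → 5.

5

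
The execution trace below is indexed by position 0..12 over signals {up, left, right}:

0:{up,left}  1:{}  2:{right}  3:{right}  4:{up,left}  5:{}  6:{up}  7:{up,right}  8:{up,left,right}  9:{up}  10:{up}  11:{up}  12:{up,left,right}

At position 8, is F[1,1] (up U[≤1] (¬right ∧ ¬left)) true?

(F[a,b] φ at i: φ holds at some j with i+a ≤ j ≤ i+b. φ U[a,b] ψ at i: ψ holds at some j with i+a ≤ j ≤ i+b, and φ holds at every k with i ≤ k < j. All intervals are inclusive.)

True

Check (up U[≤1] (¬right ∧ ¬left)) at each j in [9,9]:
  j=9: holds
Found at j=9 → formula holds.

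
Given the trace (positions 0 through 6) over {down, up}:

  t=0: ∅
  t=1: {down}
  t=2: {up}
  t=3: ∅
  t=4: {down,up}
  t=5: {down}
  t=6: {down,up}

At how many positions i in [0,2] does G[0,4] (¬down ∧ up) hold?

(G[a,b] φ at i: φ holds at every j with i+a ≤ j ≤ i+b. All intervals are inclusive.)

Evaluate at each i in [0,2]:
  i=0: ✗ (fails at j=0)
  i=1: ✗ (fails at j=1)
  i=2: ✗ (fails at j=3)
Positions where it holds: {} → 0.

0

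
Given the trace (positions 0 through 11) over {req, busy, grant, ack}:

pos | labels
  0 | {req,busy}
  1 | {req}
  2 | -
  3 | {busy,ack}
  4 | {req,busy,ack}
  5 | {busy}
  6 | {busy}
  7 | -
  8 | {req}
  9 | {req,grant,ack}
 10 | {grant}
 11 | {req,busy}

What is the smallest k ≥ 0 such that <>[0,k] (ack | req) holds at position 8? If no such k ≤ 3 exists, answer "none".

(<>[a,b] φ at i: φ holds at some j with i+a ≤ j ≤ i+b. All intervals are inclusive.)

0

Scan j = 8,9,… for (ack | req):
  j=8: holds
First hit at j=8, so smallest k = 8-8 = 0.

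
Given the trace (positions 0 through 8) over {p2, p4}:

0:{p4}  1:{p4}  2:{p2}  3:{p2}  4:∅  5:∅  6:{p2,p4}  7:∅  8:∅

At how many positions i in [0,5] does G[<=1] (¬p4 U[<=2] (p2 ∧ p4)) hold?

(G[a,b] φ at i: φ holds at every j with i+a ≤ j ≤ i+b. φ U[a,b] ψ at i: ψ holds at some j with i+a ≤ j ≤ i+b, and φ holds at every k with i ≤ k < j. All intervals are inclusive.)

Evaluate at each i in [0,5]:
  i=0: ✗ (fails at j=0)
  i=1: ✗ (fails at j=1)
  i=2: ✗ (fails at j=2)
  i=3: ✗ (fails at j=3)
  i=4: ✓ (all of [4,5])
  i=5: ✓ (all of [5,6])
Positions where it holds: {4, 5} → 2.

2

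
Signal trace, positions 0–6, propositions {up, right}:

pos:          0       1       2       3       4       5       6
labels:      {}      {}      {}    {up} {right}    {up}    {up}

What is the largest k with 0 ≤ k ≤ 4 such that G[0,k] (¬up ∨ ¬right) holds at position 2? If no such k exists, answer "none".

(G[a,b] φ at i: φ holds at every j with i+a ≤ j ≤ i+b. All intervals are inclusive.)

(¬up ∨ ¬right) must hold from j=2 onward; find where it first fails.
  j=2: holds
  j=3: holds
  j=4: holds
  j=5: holds
  j=6: holds
Holds through j=6; largest k = 4.

4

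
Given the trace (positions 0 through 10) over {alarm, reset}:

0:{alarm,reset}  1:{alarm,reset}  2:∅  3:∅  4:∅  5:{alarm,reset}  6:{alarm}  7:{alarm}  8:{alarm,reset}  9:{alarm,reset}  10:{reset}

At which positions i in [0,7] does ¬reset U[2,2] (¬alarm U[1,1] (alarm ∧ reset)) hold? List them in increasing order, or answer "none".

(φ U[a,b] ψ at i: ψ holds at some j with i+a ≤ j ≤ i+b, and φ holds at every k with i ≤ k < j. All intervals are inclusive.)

Evaluate at each i in [0,7]:
  i=0: ✗ (no rhs in [2,2])
  i=1: ✗ (no rhs in [3,3])
  i=2: ✓ (rhs at j=4; lhs holds on [2,3])
  i=3: ✗ (no rhs in [5,5])
  i=4: ✗ (no rhs in [6,6])
  i=5: ✗ (no rhs in [7,7])
  i=6: ✗ (no rhs in [8,8])
  i=7: ✗ (no rhs in [9,9])

2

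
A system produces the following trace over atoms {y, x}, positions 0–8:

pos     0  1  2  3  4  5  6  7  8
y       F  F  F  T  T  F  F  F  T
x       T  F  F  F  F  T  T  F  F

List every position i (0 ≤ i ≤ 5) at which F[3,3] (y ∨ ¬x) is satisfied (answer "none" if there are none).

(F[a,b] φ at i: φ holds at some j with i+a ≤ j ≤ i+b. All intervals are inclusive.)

Evaluate at each i in [0,5]:
  i=0: ✓ (witness j=3)
  i=1: ✓ (witness j=4)
  i=2: ✗ (none in [5,5])
  i=3: ✗ (none in [6,6])
  i=4: ✓ (witness j=7)
  i=5: ✓ (witness j=8)

0, 1, 4, 5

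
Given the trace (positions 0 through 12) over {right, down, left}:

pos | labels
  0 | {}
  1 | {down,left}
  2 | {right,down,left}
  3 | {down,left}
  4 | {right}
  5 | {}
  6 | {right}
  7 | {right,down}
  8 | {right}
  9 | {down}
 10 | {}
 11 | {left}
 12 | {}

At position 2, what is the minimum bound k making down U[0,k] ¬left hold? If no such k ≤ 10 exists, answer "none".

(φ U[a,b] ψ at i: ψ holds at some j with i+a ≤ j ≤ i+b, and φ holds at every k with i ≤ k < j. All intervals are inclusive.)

2

Need earliest j ≥ 2 with ¬left, and down at every k in [2,j-1].
  j=2: rhs fails.
  j=3: rhs fails.
  j=4: rhs holds; lhs holds on [2,3]. k = 2.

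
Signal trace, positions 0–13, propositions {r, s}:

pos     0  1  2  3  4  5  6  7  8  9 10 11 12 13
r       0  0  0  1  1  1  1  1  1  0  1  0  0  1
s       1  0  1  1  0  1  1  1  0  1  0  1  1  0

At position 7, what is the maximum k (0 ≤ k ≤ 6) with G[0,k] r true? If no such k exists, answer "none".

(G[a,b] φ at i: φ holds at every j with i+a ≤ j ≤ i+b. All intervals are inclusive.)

1

r must hold from j=7 onward; find where it first fails.
  j=7: holds
  j=8: holds
  j=9: fails
Holds on [7,8], so largest k = 1.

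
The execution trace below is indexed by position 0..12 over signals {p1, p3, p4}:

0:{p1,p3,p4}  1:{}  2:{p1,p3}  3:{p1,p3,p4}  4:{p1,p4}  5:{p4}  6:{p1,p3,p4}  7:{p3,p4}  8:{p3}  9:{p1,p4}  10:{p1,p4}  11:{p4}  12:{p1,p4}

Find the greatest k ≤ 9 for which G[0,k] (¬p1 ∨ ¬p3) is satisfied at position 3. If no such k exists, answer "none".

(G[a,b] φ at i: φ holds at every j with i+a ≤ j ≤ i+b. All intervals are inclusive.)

none

(¬p1 ∨ ¬p3) must hold from j=3 onward; find where it first fails.
  j=3: fails → no k works.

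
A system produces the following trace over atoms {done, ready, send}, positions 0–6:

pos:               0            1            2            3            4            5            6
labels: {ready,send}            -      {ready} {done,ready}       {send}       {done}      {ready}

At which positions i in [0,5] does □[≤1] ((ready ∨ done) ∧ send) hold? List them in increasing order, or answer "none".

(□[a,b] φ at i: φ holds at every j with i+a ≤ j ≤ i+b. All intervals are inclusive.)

none

Evaluate at each i in [0,5]:
  i=0: ✗ (fails at j=1)
  i=1: ✗ (fails at j=1)
  i=2: ✗ (fails at j=2)
  i=3: ✗ (fails at j=3)
  i=4: ✗ (fails at j=4)
  i=5: ✗ (fails at j=5)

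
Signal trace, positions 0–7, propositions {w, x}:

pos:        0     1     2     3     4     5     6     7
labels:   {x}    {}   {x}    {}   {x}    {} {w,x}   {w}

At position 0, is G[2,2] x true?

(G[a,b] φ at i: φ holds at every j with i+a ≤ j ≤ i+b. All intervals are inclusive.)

True

Check x at every j in [2,2]:
  j=2: true
All positions satisfy it → formula holds.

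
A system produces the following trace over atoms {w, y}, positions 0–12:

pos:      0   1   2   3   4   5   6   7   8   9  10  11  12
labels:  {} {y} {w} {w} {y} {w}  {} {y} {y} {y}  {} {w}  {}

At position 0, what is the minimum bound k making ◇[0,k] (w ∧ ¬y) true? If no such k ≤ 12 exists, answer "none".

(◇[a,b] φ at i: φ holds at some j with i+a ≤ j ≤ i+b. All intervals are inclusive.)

Scan j = 0,1,… for (w ∧ ¬y):
  j=0: fails
  j=1: fails
  j=2: holds
First hit at j=2, so smallest k = 2-0 = 2.

2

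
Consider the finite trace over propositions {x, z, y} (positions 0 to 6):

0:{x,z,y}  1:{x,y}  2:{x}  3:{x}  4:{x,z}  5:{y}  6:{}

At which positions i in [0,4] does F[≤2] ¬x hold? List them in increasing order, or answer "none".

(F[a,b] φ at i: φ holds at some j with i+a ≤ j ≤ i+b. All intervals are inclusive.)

Evaluate at each i in [0,4]:
  i=0: ✗ (none in [0,2])
  i=1: ✗ (none in [1,3])
  i=2: ✗ (none in [2,4])
  i=3: ✓ (witness j=5)
  i=4: ✓ (witness j=5)

3, 4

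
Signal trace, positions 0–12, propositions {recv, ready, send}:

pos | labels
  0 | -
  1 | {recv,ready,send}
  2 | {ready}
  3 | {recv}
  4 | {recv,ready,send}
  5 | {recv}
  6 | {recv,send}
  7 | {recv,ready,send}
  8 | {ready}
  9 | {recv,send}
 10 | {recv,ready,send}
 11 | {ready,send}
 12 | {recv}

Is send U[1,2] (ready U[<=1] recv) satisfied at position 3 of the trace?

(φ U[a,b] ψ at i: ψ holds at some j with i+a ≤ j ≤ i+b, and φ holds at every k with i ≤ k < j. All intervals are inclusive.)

No

Need some j in [4,5] with (ready U[<=1] recv), and send at every k in [3,j-1].
  j=4: (ready U[<=1] recv) holds, but send fails at k=3 → not this j.
  j=5: (ready U[<=1] recv) holds, but send fails at k=3 → not this j.
No j in the window works → until fails.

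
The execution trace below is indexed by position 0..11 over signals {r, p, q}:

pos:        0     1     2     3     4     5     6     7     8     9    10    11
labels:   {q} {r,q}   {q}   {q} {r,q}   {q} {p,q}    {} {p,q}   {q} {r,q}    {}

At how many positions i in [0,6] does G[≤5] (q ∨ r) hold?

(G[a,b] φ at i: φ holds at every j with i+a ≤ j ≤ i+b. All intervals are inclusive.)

2

Evaluate at each i in [0,6]:
  i=0: ✓ (all of [0,5])
  i=1: ✓ (all of [1,6])
  i=2: ✗ (fails at j=7)
  i=3: ✗ (fails at j=7)
  i=4: ✗ (fails at j=7)
  i=5: ✗ (fails at j=7)
  i=6: ✗ (fails at j=7)
Positions where it holds: {0, 1} → 2.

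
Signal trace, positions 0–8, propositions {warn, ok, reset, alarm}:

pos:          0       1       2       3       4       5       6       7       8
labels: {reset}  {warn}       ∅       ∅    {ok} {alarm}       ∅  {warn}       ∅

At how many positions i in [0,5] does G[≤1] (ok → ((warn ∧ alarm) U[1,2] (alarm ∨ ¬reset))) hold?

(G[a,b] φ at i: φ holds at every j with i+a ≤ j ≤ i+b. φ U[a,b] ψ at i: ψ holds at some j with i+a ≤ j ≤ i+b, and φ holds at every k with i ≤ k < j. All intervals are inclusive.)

Evaluate at each i in [0,5]:
  i=0: ✓ (all of [0,1])
  i=1: ✓ (all of [1,2])
  i=2: ✓ (all of [2,3])
  i=3: ✗ (fails at j=4)
  i=4: ✗ (fails at j=4)
  i=5: ✓ (all of [5,6])
Positions where it holds: {0, 1, 2, 5} → 4.

4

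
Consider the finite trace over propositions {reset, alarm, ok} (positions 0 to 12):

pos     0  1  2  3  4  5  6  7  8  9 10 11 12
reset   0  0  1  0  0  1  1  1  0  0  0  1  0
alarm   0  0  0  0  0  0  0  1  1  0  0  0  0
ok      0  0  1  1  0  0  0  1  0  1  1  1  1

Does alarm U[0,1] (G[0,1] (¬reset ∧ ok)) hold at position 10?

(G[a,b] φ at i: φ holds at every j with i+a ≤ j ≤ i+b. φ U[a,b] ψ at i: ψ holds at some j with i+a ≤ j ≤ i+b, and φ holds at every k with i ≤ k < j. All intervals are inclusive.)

False

Need some j in [10,11] with G[0,1] (¬reset ∧ ok), and alarm at every k in [10,j-1].
  j=10: G[0,1] (¬reset ∧ ok) — fails at 11.
  j=11: G[0,1] (¬reset ∧ ok) — fails at 11.
No j in the window works → until fails.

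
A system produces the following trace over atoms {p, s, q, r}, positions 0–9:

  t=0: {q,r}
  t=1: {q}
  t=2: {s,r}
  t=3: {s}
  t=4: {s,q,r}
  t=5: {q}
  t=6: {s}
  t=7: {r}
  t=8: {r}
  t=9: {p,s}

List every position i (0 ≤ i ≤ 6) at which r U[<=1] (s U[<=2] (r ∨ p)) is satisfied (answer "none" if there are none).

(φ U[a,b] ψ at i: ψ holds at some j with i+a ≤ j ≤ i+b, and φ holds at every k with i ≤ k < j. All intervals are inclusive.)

Evaluate at each i in [0,6]:
  i=0: ✓ (rhs at j=0)
  i=1: ✗ (lhs fails at k=1 before rhs at j=2)
  i=2: ✓ (rhs at j=2)
  i=3: ✓ (rhs at j=3)
  i=4: ✓ (rhs at j=4)
  i=5: ✗ (lhs fails at k=5 before rhs at j=6)
  i=6: ✓ (rhs at j=6)

0, 2, 3, 4, 6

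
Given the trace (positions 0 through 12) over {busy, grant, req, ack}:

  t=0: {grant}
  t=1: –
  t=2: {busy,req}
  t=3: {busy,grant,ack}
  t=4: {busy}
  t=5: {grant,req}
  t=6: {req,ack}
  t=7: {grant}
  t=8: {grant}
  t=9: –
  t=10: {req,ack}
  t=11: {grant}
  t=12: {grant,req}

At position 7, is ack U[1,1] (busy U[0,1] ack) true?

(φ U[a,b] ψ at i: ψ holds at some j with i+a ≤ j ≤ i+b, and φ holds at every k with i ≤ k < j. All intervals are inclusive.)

Does not hold

Need some j in [8,8] with (busy U[0,1] ack), and ack at every k in [7,j-1].
  j=8: (busy U[0,1] ack) — fails.
No j in the window works → until fails.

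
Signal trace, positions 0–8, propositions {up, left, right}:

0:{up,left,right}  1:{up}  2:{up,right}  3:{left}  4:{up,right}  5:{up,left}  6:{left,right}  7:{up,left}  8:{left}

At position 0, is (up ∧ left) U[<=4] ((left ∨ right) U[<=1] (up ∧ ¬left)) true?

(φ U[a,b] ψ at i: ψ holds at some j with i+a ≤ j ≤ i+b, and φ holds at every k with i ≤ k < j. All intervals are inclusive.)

True

Need some j in [0,4] with ((left ∨ right) U[<=1] (up ∧ ¬left)), and (up ∧ left) at every k in [0,j-1].
  j=0: ((left ∨ right) U[<=1] (up ∧ ¬left)) holds; no prefix to check → satisfied.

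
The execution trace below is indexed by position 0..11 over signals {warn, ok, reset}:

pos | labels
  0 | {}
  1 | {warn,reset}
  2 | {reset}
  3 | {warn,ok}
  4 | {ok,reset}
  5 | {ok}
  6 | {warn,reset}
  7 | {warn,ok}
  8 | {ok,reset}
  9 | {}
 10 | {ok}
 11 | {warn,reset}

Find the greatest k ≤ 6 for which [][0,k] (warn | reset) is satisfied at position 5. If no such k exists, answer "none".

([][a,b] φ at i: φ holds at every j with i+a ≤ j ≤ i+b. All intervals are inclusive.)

(warn | reset) must hold from j=5 onward; find where it first fails.
  j=5: fails → no k works.

none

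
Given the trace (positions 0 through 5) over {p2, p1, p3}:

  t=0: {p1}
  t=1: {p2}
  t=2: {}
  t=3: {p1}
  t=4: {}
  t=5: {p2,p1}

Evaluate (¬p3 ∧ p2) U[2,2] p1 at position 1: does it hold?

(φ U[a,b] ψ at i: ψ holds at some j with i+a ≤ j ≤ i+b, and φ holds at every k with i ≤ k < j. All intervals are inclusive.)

No

Need some j in [3,3] with p1, and (¬p3 ∧ p2) at every k in [1,j-1].
  j=3: p1 holds, but (¬p3 ∧ p2) fails at k=2 → not this j.
No j in the window works → until fails.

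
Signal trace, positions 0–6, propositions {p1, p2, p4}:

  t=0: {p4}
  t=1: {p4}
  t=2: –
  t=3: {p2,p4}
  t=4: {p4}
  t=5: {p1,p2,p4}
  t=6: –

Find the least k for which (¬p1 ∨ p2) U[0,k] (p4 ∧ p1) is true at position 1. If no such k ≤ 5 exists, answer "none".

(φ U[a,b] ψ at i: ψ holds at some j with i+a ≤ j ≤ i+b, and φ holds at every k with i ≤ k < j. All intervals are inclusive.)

Need earliest j ≥ 1 with (p4 ∧ p1), and (¬p1 ∨ p2) at every k in [1,j-1].
  j=1: rhs fails.
  j=2: rhs fails.
  j=3: rhs fails.
  j=4: rhs fails.
  j=5: rhs holds; lhs holds on [1,4]. k = 4.

4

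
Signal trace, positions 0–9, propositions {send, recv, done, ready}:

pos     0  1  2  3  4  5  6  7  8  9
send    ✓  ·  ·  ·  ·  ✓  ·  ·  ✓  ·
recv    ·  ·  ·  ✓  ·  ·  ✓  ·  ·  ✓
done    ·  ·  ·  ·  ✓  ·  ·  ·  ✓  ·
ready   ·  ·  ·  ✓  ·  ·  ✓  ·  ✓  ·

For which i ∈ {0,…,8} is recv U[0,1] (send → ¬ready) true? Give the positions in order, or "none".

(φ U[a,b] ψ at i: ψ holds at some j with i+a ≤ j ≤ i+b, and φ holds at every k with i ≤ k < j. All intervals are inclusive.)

0, 1, 2, 3, 4, 5, 6, 7

Evaluate at each i in [0,8]:
  i=0: ✓ (rhs at j=0)
  i=1: ✓ (rhs at j=1)
  i=2: ✓ (rhs at j=2)
  i=3: ✓ (rhs at j=3)
  i=4: ✓ (rhs at j=4)
  i=5: ✓ (rhs at j=5)
  i=6: ✓ (rhs at j=6)
  i=7: ✓ (rhs at j=7)
  i=8: ✗ (lhs fails at k=8 before rhs at j=9)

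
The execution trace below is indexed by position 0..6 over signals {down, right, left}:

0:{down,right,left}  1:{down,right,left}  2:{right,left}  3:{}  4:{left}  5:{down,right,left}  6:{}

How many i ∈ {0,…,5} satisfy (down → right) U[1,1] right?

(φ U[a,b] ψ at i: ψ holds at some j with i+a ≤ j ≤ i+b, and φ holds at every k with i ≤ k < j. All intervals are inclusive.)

Evaluate at each i in [0,5]:
  i=0: ✓ (rhs at j=1; lhs holds on [0,0])
  i=1: ✓ (rhs at j=2; lhs holds on [1,1])
  i=2: ✗ (no rhs in [3,3])
  i=3: ✗ (no rhs in [4,4])
  i=4: ✓ (rhs at j=5; lhs holds on [4,4])
  i=5: ✗ (no rhs in [6,6])
Positions where it holds: {0, 1, 4} → 3.

3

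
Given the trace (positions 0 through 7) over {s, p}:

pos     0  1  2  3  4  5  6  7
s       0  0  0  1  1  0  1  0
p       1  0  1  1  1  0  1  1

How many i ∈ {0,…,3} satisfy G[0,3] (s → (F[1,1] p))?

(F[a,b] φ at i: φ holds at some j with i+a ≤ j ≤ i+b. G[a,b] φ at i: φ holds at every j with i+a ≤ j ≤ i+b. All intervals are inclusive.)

1

Evaluate at each i in [0,3]:
  i=0: ✓ (all of [0,3])
  i=1: ✗ (fails at j=4)
  i=2: ✗ (fails at j=4)
  i=3: ✗ (fails at j=4)
Positions where it holds: {0} → 1.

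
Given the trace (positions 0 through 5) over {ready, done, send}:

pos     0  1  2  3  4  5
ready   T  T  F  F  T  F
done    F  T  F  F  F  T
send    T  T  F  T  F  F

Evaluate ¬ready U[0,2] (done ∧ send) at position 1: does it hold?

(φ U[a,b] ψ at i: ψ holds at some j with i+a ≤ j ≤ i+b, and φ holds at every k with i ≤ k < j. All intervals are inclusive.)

Yes

Need some j in [1,3] with (done ∧ send), and ¬ready at every k in [1,j-1].
  j=1: (done ∧ send) holds; no prefix to check → satisfied.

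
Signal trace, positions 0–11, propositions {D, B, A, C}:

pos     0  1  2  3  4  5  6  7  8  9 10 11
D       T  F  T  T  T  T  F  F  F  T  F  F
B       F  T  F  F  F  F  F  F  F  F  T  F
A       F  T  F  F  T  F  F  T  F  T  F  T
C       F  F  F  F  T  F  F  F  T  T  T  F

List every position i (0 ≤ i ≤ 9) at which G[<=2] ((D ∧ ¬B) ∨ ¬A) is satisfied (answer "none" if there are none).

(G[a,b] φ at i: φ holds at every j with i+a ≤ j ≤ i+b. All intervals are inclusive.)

2, 3, 4, 8

Evaluate at each i in [0,9]:
  i=0: ✗ (fails at j=1)
  i=1: ✗ (fails at j=1)
  i=2: ✓ (all of [2,4])
  i=3: ✓ (all of [3,5])
  i=4: ✓ (all of [4,6])
  i=5: ✗ (fails at j=7)
  i=6: ✗ (fails at j=7)
  i=7: ✗ (fails at j=7)
  i=8: ✓ (all of [8,10])
  i=9: ✗ (fails at j=11)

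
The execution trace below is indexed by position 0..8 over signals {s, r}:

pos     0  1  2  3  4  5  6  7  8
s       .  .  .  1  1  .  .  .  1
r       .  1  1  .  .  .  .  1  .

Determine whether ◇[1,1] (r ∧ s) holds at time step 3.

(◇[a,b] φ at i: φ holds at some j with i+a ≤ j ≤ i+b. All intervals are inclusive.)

Check (r ∧ s) at each j in [4,4]:
  j=4: false
No position in the window satisfies it → formula fails.

No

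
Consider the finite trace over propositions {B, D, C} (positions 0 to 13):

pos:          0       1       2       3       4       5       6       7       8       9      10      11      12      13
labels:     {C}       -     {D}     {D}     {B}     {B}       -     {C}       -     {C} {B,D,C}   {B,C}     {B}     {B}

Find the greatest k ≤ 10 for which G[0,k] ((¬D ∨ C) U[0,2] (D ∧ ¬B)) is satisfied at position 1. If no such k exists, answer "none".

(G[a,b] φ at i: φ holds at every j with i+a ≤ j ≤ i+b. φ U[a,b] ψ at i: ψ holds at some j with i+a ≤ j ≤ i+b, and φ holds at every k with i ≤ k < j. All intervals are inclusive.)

((¬D ∨ C) U[0,2] (D ∧ ¬B)) must hold from j=1 onward; find where it first fails.
  j=1: holds
  j=2: holds
  j=3: holds
  j=4: fails
Holds on [1,3], so largest k = 2.

2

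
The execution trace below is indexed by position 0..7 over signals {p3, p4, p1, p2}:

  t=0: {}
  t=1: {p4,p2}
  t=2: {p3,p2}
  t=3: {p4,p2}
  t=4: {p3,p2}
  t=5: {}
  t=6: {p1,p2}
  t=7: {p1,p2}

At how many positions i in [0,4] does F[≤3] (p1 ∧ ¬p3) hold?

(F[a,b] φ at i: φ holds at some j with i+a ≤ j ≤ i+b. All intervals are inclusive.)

Evaluate at each i in [0,4]:
  i=0: ✗ (none in [0,3])
  i=1: ✗ (none in [1,4])
  i=2: ✗ (none in [2,5])
  i=3: ✓ (witness j=6)
  i=4: ✓ (witness j=6)
Positions where it holds: {3, 4} → 2.

2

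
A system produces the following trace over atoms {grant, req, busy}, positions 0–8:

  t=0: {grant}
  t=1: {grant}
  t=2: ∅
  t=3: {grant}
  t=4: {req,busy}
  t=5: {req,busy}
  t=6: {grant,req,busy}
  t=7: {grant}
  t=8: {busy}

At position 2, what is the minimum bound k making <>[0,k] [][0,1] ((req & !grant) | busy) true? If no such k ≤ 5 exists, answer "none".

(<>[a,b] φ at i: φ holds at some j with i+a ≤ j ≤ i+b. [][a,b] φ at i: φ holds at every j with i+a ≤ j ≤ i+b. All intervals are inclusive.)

2

Scan j = 2,3,… for [][0,1] ((req & !grant) | busy):
  j=2: fails
  j=3: fails
  j=4: holds
First hit at j=4, so smallest k = 4-2 = 2.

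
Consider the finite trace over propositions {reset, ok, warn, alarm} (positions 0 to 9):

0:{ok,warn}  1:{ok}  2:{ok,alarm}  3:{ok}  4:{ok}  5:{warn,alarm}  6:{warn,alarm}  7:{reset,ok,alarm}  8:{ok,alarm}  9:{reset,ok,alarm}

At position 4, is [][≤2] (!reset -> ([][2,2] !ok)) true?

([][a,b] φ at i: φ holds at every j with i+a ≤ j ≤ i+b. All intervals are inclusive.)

Does not hold

Check (!reset -> ([][2,2] !ok)) at every j in [4,6]:
  j=4: antecedent true; consequent holds on [6,6] → ✓
  j=5: antecedent true; consequent fails at 7 → ✗
  j=6: antecedent true; consequent fails at 8 → ✗
Fails at j=5 → formula fails.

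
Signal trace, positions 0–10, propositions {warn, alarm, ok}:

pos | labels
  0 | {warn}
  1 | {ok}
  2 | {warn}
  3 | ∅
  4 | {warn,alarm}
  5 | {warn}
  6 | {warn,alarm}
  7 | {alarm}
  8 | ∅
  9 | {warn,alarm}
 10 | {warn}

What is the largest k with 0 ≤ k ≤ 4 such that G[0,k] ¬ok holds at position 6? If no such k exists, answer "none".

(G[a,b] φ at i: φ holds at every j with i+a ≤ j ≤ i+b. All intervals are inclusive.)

¬ok must hold from j=6 onward; find where it first fails.
  j=6: holds
  j=7: holds
  j=8: holds
  j=9: holds
  j=10: holds
Holds through j=10; largest k = 4.

4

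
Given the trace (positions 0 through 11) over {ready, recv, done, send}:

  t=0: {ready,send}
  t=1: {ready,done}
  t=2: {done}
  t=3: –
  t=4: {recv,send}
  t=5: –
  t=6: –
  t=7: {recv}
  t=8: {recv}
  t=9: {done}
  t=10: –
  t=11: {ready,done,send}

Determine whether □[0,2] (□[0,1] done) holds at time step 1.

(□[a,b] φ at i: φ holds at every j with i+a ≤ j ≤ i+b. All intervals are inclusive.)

Check □[0,1] done at every j in [1,3]:
  j=1: holds on [1,2]
  j=2: fails at 3
  j=3: fails at 3
Fails at j=2 → formula fails.

False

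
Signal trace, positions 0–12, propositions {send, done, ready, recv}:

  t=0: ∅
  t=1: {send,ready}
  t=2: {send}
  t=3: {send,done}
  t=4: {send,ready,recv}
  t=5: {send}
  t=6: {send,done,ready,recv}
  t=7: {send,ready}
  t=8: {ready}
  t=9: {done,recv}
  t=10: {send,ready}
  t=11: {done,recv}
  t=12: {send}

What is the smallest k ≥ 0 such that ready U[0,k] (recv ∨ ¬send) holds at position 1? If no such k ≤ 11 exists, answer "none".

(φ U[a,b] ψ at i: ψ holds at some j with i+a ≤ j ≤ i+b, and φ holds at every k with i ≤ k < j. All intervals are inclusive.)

none

Need earliest j ≥ 1 with (recv ∨ ¬send), and ready at every k in [1,j-1].
  j=1: rhs fails.
  j=2: rhs fails.
  j=3: rhs fails.
  j=4: rhs holds but lhs fails at k=2.
  j=5: rhs fails.
  j=6: rhs holds but lhs fails at k=2.
  j=7: rhs fails.
  j=8: rhs holds but lhs fails at k=2.
  j=9: rhs holds but lhs fails at k=2.
  j=10: rhs fails.
  j=11: rhs holds but lhs fails at k=2.
  j=12: rhs fails.
No witness within the range → none.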